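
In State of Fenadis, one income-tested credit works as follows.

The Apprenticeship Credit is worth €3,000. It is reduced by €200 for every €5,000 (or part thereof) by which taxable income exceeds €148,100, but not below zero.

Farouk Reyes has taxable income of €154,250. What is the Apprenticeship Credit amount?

€2,600

Apprenticeship Credit: income exceeds €148,100 by €6,150, which is 2 full-or-partial €5,000 increments; reduction = 2 × €200 = €400, leaving €2,600.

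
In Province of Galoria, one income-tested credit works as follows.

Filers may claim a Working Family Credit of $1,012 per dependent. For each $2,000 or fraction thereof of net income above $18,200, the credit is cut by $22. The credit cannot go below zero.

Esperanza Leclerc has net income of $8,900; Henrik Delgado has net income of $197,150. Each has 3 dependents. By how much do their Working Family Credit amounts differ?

$1,980

Esperanza ($8,900): Working Family Credit: base = 3 × $1,012 = $3,036. $8,900 is at or below the $18,200 threshold, so the full $3,036 applies.
Henrik ($197,150): Working Family Credit: base = 3 × $1,012 = $3,036. income exceeds $18,200 by $178,950, which is 90 full-or-partial $2,000 increments; reduction = 90 × $22 = $1,980, leaving $1,056.
Difference: |$3,036 − $1,056| = $1,980.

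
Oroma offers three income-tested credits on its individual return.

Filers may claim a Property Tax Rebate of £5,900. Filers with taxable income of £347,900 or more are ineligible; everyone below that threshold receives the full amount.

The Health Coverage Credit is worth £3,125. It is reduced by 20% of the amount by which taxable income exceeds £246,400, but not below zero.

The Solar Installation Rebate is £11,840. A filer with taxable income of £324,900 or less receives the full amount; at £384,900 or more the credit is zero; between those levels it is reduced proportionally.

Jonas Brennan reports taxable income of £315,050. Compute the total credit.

Property Tax Rebate: £315,050 is below the £347,900 cutoff, so the full £5,900 applies.
Health Coverage Credit: 20% of the £68,650 excess over £246,400 is £13,730 ≥ base, so the credit is £0.
Solar Installation Rebate: £315,050 is at or below the £324,900 threshold, so the full £11,840 applies.
Total: £5,900 + £0 + £11,840 = £17,740.

£17,740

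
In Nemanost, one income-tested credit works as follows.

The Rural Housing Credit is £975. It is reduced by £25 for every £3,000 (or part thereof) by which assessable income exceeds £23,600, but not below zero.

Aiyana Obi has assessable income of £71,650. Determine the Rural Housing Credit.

£550

Rural Housing Credit: income exceeds £23,600 by £48,050, which is 17 full-or-partial £3,000 increments; reduction = 17 × £25 = £425, leaving £550.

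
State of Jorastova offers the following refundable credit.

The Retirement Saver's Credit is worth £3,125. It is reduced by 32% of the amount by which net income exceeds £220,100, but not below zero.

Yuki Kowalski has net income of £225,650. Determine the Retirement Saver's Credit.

£1,349

Retirement Saver's Credit: 32% of the £5,550 excess over £220,100 is £1,776; credit = £3,125 − £1,776 = £1,349.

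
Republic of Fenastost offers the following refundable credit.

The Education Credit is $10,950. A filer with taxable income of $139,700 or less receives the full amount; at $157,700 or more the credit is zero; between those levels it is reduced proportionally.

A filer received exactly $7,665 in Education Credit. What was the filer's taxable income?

$7,665 is 7,665/10,950 of the full $10,950, so 3,285/10,950 of the $18,000 range has been used: income = $139,700 + $18,000 × 3,285/10,950 = $145,100.

$145,100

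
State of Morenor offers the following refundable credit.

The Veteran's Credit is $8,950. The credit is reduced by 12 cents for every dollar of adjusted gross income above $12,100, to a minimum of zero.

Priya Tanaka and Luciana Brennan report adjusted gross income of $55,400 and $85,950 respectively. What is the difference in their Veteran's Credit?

$3,666

Priya ($55,400): Veteran's Credit: 12% of the $43,300 excess over $12,100 is $5,196; credit = $8,950 − $5,196 = $3,754.
Luciana ($85,950): Veteran's Credit: 12% of the $73,850 excess over $12,100 is $8,862; credit = $8,950 − $8,862 = $88.
Difference: |$3,754 − $88| = $3,666.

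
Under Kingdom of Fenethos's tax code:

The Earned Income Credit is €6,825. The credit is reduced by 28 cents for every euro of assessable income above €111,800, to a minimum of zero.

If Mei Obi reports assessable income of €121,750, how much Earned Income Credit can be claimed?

Earned Income Credit: 28% of the €9,950 excess over €111,800 is €2,786; credit = €6,825 − €2,786 = €4,039.

€4,039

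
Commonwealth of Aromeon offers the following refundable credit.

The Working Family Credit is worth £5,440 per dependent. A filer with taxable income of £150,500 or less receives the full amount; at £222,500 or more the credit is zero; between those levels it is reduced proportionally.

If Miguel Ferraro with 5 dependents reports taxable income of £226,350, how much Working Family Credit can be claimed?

£0

Working Family Credit: base = 5 × £5,440 = £27,200. £226,350 is at or above £222,500, so the credit is £0.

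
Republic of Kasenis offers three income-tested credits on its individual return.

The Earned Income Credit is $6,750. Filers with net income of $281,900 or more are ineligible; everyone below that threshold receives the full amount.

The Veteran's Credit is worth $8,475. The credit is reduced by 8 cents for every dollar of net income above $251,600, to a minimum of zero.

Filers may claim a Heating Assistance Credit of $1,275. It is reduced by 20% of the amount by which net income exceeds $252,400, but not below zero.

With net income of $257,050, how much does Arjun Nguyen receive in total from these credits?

Earned Income Credit: $257,050 is below the $281,900 cutoff, so the full $6,750 applies.
Veteran's Credit: 8% of the $5,450 excess over $251,600 is $436; credit = $8,475 − $436 = $8,039.
Heating Assistance Credit: 20% of the $4,650 excess over $252,400 is $930; credit = $1,275 − $930 = $345.
Total: $6,750 + $8,039 + $345 = $15,134.

$15,134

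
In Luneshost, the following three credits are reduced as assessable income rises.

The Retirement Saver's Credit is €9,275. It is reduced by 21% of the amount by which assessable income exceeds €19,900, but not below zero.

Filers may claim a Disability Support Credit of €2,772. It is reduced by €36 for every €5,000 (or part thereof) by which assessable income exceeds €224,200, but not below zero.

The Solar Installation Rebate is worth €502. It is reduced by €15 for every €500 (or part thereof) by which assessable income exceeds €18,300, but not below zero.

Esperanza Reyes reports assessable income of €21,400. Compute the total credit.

Retirement Saver's Credit: 21% of the €1,500 excess over €19,900 is €315; credit = €9,275 − €315 = €8,960.
Disability Support Credit: €21,400 is at or below the €224,200 threshold, so the full €2,772 applies.
Solar Installation Rebate: income exceeds €18,300 by €3,100, which is 7 full-or-partial €500 increments; reduction = 7 × €15 = €105, leaving €397.
Total: €8,960 + €2,772 + €397 = €12,129.

€12,129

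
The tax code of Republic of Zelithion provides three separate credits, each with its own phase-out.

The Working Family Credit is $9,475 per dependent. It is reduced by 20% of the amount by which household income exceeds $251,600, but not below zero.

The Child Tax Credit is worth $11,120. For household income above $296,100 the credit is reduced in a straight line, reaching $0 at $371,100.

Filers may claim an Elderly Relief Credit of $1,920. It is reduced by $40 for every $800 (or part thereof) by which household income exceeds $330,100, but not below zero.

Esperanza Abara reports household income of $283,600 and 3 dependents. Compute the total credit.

Working Family Credit: base = 3 × $9,475 = $28,425. 20% of the $32,000 excess over $251,600 is $6,400; credit = $28,425 − $6,400 = $22,025.
Child Tax Credit: $283,600 is at or below the $296,100 threshold, so the full $11,120 applies.
Elderly Relief Credit: $283,600 is at or below the $330,100 threshold, so the full $1,920 applies.
Total: $22,025 + $11,120 + $1,920 = $35,065.

$35,065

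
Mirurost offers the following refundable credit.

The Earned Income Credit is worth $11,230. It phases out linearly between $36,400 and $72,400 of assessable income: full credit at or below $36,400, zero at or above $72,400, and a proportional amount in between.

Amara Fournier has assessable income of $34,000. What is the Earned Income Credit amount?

Earned Income Credit: $34,000 is at or below the $36,400 threshold, so the full $11,230 applies.

$11,230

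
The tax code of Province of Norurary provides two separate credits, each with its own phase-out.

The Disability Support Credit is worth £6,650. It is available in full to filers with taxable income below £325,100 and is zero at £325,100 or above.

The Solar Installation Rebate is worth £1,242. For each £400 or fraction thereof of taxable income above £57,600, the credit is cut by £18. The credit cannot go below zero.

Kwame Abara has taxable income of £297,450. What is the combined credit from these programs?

£6,650

Disability Support Credit: £297,450 is below the £325,100 cutoff, so the full £6,650 applies.
Solar Installation Rebate: income exceeds £57,600 by £239,850 → 600 increments × £18 = £10,800 ≥ base, so the credit is £0.
Total: £6,650 + £0 = £6,650.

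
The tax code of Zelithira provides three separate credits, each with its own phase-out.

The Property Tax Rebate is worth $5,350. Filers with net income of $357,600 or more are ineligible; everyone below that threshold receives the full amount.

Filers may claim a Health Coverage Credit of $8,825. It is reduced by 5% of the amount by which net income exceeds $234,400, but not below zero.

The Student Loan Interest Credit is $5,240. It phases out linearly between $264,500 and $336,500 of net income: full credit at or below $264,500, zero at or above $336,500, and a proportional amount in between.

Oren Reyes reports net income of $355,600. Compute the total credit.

$8,115

Property Tax Rebate: $355,600 is below the $357,600 cutoff, so the full $5,350 applies.
Health Coverage Credit: 5% of the $121,200 excess over $234,400 is $6,060; credit = $8,825 − $6,060 = $2,765.
Student Loan Interest Credit: $355,600 is at or above $336,500, so the credit is $0.
Total: $5,350 + $2,765 + $0 = $8,115.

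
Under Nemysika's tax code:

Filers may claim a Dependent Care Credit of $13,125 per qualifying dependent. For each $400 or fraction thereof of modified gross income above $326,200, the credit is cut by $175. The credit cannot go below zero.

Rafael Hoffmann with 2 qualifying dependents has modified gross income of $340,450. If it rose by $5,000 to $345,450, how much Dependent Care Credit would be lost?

At $340,450 — base = 2 × $13,125 = $26,250. income exceeds $326,200 by $14,250, which is 36 full-or-partial $400 increments; reduction = 36 × $175 = $6,300, leaving $19,950.
At $345,450 — base = 2 × $13,125 = $26,250. income exceeds $326,200 by $19,250, which is 49 full-or-partial $400 increments; reduction = 49 × $175 = $8,575, leaving $17,675.
Lost: $19,950 − $17,675 = $2,275.

$2,275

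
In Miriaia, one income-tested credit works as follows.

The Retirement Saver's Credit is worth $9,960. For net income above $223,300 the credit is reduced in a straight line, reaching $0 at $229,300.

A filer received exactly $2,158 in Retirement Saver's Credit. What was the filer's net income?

$2,158 is 2,158/9,960 of the full $9,960, so 7,802/9,960 of the $6,000 range has been used: income = $223,300 + $6,000 × 7,802/9,960 = $228,000.

$228,000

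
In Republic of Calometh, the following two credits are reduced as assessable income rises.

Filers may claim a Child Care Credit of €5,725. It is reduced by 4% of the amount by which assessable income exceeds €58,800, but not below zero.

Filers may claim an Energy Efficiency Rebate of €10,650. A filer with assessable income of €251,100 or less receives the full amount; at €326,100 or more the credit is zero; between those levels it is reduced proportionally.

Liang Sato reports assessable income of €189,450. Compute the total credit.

Child Care Credit: 4% of the €130,650 excess over €58,800 is €5,226; credit = €5,725 − €5,226 = €499.
Energy Efficiency Rebate: €189,450 is at or below the €251,100 threshold, so the full €10,650 applies.
Total: €499 + €10,650 = €11,149.

€11,149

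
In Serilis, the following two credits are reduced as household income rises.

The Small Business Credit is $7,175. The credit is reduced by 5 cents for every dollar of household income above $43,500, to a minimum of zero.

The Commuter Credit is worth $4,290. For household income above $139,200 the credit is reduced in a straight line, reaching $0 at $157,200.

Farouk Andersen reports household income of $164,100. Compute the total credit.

Small Business Credit: 5% of the $120,600 excess over $43,500 is $6,030; credit = $7,175 − $6,030 = $1,145.
Commuter Credit: $164,100 is at or above $157,200, so the credit is $0.
Total: $1,145 + $0 = $1,145.

$1,145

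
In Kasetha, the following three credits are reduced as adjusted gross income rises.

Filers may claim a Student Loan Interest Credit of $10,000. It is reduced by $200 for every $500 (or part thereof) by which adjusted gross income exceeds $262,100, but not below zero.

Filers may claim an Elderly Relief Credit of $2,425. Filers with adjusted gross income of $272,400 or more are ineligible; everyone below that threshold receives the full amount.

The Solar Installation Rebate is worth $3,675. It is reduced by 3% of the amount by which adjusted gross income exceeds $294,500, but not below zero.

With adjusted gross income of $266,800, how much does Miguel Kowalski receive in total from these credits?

Student Loan Interest Credit: income exceeds $262,100 by $4,700, which is 10 full-or-partial $500 increments; reduction = 10 × $200 = $2,000, leaving $8,000.
Elderly Relief Credit: $266,800 is below the $272,400 cutoff, so the full $2,425 applies.
Solar Installation Rebate: $266,800 is at or below the $294,500 threshold, so the full $3,675 applies.
Total: $8,000 + $2,425 + $3,675 = $14,100.

$14,100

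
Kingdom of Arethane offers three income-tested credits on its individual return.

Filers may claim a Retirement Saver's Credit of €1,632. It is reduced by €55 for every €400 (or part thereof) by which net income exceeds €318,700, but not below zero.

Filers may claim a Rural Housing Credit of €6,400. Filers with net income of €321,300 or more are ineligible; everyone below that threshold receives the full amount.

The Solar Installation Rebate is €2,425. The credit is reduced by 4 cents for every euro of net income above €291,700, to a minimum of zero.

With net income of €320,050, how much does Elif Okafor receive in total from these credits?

Retirement Saver's Credit: income exceeds €318,700 by €1,350, which is 4 full-or-partial €400 increments; reduction = 4 × €55 = €220, leaving €1,412.
Rural Housing Credit: €320,050 is below the €321,300 cutoff, so the full €6,400 applies.
Solar Installation Rebate: 4% of the €28,350 excess over €291,700 is €1,134; credit = €2,425 − €1,134 = €1,291.
Total: €1,412 + €6,400 + €1,291 = €9,103.

€9,103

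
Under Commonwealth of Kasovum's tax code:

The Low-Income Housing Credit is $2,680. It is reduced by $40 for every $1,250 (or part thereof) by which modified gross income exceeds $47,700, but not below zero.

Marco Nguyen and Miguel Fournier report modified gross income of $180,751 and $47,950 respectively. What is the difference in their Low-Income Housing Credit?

$2,640

Marco ($180,751): Low-Income Housing Credit: income exceeds $47,700 by $133,051 → 107 increments × $40 = $4,280 ≥ base, so the credit is $0.
Miguel ($47,950): Low-Income Housing Credit: income exceeds $47,700 by $250, which is 1 full-or-partial $1,250 increment; reduction = 1 × $40 = $40, leaving $2,640.
Difference: |$0 − $2,640| = $2,640.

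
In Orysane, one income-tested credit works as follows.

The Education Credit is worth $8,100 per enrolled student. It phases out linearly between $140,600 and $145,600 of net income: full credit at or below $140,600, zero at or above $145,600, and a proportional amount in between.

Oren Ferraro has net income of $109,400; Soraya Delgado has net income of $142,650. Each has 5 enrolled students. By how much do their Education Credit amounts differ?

$16,605

Oren ($109,400): Education Credit: base = 5 × $8,100 = $40,500. $109,400 is at or below the $140,600 threshold, so the full $40,500 applies.
Soraya ($142,650): Education Credit: base = 5 × $8,100 = $40,500. $142,650 is $2,050 into a $5,000 phase-out range, leaving 2,950/5,000 of the credit: $40,500 × 2,950/5,000 = $23,895.
Difference: |$40,500 − $23,895| = $16,605.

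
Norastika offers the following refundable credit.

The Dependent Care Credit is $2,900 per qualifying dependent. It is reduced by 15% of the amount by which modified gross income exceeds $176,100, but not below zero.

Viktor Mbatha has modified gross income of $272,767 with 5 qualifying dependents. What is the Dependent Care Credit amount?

$0

Dependent Care Credit: base = 5 × $2,900 = $14,500. 15% of the $96,667 excess over $176,100 is $14,500.05 ≥ base, so the credit is $0.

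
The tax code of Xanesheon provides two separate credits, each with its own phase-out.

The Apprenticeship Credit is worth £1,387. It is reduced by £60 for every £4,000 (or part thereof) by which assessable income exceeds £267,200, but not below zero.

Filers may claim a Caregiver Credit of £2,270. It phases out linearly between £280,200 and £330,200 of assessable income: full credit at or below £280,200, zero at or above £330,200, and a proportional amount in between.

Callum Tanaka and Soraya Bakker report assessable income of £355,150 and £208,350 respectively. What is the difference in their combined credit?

Callum (£355,150): Apprenticeship Credit: income exceeds £267,200 by £87,950, which is 22 full-or-partial £4,000 increments; reduction = 22 × £60 = £1,320, leaving £67. Caregiver Credit: £355,150 is at or above £330,200, so the credit is £0. total £67 + £0 = £67
Soraya (£208,350): Apprenticeship Credit: £208,350 is at or below the £267,200 threshold, so the full £1,387 applies. Caregiver Credit: £208,350 is at or below the £280,200 threshold, so the full £2,270 applies. total £1,387 + £2,270 = £3,657
Difference: |£67 − £3,657| = £3,590.

£3,590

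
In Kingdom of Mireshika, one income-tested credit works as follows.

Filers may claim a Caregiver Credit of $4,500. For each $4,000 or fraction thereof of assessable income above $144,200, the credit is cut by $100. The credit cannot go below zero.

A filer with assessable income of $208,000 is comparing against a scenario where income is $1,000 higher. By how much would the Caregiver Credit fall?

$100

At $208,000 — income exceeds $144,200 by $63,800, which is 16 full-or-partial $4,000 increments; reduction = 16 × $100 = $1,600, leaving $2,900.
At $209,000 — income exceeds $144,200 by $64,800, which is 17 full-or-partial $4,000 increments; reduction = 17 × $100 = $1,700, leaving $2,800.
Lost: $2,900 − $2,800 = $100.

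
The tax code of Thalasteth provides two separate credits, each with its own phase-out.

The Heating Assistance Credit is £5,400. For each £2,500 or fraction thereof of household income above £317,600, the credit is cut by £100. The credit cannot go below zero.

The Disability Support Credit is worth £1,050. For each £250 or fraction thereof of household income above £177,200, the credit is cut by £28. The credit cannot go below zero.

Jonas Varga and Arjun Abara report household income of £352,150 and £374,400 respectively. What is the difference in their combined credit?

Jonas (£352,150): Heating Assistance Credit: income exceeds £317,600 by £34,550, which is 14 full-or-partial £2,500 increments; reduction = 14 × £100 = £1,400, leaving £4,000. Disability Support Credit: income exceeds £177,200 by £174,950 → 700 increments × £28 = £19,600 ≥ base, so the credit is £0. total £4,000 + £0 = £4,000
Arjun (£374,400): Heating Assistance Credit: income exceeds £317,600 by £56,800, which is 23 full-or-partial £2,500 increments; reduction = 23 × £100 = £2,300, leaving £3,100. Disability Support Credit: income exceeds £177,200 by £197,200 → 789 increments × £28 = £22,092 ≥ base, so the credit is £0. total £3,100 + £0 = £3,100
Difference: |£4,000 − £3,100| = £900.

£900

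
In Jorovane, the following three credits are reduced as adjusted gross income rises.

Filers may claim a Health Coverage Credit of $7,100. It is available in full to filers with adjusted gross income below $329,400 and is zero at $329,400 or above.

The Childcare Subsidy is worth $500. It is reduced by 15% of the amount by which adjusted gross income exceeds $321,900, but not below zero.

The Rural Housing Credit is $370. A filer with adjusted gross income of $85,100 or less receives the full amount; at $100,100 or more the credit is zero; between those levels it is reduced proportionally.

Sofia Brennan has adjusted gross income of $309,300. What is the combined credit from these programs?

$7,600

Health Coverage Credit: $309,300 is below the $329,400 cutoff, so the full $7,100 applies.
Childcare Subsidy: $309,300 is at or below the $321,900 threshold, so the full $500 applies.
Rural Housing Credit: $309,300 is at or above $100,100, so the credit is $0.
Total: $7,100 + $500 + $0 = $7,600.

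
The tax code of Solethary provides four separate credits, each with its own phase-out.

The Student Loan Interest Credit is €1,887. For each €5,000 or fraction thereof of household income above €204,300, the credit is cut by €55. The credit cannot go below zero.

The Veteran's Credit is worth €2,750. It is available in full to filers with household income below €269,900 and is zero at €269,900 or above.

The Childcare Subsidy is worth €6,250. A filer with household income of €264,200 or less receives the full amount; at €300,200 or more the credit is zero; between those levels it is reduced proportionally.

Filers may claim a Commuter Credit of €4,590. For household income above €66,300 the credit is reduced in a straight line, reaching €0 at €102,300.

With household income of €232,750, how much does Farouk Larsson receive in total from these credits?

Student Loan Interest Credit: income exceeds €204,300 by €28,450, which is 6 full-or-partial €5,000 increments; reduction = 6 × €55 = €330, leaving €1,557.
Veteran's Credit: €232,750 is below the €269,900 cutoff, so the full €2,750 applies.
Childcare Subsidy: €232,750 is at or below the €264,200 threshold, so the full €6,250 applies.
Commuter Credit: €232,750 is at or above €102,300, so the credit is €0.
Total: €1,557 + €2,750 + €6,250 + €0 = €10,557.

€10,557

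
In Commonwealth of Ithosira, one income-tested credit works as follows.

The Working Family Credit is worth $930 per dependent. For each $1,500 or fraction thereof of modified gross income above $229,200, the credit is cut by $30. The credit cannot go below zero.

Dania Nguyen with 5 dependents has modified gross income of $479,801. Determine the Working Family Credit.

$0

Working Family Credit: base = 5 × $930 = $4,650. income exceeds $229,200 by $250,601 → 168 increments × $30 = $5,040 ≥ base, so the credit is $0.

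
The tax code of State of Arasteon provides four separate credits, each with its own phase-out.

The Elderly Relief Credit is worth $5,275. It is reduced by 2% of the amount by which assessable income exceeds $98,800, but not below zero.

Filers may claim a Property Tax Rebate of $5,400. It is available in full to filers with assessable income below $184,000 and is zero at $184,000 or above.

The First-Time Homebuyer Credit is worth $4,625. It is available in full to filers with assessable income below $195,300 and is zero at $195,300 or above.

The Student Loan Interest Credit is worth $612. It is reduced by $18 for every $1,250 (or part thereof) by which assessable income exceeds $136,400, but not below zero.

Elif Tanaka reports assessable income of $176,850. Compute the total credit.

Elderly Relief Credit: 2% of the $78,050 excess over $98,800 is $1,561; credit = $5,275 − $1,561 = $3,714.
Property Tax Rebate: $176,850 is below the $184,000 cutoff, so the full $5,400 applies.
First-Time Homebuyer Credit: $176,850 is below the $195,300 cutoff, so the full $4,625 applies.
Student Loan Interest Credit: income exceeds $136,400 by $40,450, which is 33 full-or-partial $1,250 increments; reduction = 33 × $18 = $594, leaving $18.
Total: $3,714 + $5,400 + $4,625 + $18 = $13,757.

$13,757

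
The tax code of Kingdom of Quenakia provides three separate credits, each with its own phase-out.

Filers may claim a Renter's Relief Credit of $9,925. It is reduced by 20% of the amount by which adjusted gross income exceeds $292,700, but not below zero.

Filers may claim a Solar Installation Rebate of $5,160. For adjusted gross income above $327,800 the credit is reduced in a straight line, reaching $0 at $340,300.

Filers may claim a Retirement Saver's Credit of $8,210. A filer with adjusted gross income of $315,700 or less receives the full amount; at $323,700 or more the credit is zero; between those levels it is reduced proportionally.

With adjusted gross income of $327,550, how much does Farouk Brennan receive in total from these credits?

Renter's Relief Credit: 20% of the $34,850 excess over $292,700 is $6,970; credit = $9,925 − $6,970 = $2,955.
Solar Installation Rebate: $327,550 is at or below the $327,800 threshold, so the full $5,160 applies.
Retirement Saver's Credit: $327,550 is at or above $323,700, so the credit is $0.
Total: $2,955 + $5,160 + $0 = $8,115.

$8,115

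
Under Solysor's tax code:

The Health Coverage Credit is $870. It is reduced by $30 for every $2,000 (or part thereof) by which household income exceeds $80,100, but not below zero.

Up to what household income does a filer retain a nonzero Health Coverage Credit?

$136,100

After 28 increments the reduction is 28 × $30 = $840, leaving $30; one more increment wipes it out. Increment 28 ends at excess 28 × $2,000 = $56,000, so the highest qualifying income is $80,100 + $56,000 = $136,100.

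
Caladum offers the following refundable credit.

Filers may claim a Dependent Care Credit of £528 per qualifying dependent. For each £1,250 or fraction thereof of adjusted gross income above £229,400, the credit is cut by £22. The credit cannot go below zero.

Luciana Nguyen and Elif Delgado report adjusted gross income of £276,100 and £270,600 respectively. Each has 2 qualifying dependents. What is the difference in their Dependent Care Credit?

£110

Luciana (£276,100): Dependent Care Credit: base = 2 × £528 = £1,056. income exceeds £229,400 by £46,700, which is 38 full-or-partial £1,250 increments; reduction = 38 × £22 = £836, leaving £220.
Elif (£270,600): Dependent Care Credit: base = 2 × £528 = £1,056. income exceeds £229,400 by £41,200, which is 33 full-or-partial £1,250 increments; reduction = 33 × £22 = £726, leaving £330.
Difference: |£220 − £330| = £110.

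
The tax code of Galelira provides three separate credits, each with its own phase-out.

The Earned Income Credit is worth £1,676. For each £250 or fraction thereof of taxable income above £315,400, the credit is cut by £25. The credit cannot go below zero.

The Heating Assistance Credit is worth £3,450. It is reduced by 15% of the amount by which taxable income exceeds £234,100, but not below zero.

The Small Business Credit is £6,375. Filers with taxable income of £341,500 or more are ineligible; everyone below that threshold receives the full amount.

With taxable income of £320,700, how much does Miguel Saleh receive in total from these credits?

£7,501

Earned Income Credit: income exceeds £315,400 by £5,300, which is 22 full-or-partial £250 increments; reduction = 22 × £25 = £550, leaving £1,126.
Heating Assistance Credit: 15% of the £86,600 excess over £234,100 is £12,990 ≥ base, so the credit is £0.
Small Business Credit: £320,700 is below the £341,500 cutoff, so the full £6,375 applies.
Total: £1,126 + £0 + £6,375 = £7,501.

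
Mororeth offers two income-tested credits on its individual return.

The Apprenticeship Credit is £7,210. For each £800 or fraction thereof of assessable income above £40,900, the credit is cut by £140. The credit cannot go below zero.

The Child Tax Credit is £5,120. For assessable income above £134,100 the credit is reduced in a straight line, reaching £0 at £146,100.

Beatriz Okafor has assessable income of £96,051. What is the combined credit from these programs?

Apprenticeship Credit: income exceeds £40,900 by £55,151 → 69 increments × £140 = £9,660 ≥ base, so the credit is £0.
Child Tax Credit: £96,051 is at or below the £134,100 threshold, so the full £5,120 applies.
Total: £0 + £5,120 = £5,120.

£5,120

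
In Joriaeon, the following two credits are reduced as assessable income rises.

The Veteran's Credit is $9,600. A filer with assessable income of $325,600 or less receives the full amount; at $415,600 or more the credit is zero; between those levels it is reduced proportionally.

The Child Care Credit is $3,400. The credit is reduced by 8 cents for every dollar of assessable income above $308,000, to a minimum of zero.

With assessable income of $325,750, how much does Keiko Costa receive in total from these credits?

Veteran's Credit: $325,750 is $150 into a $90,000 phase-out range, leaving 89,850/90,000 of the credit: $9,600 × 89,850/90,000 = $9,584.
Child Care Credit: 8% of the $17,750 excess over $308,000 is $1,420; credit = $3,400 − $1,420 = $1,980.
Total: $9,584 + $1,980 = $11,564.

$11,564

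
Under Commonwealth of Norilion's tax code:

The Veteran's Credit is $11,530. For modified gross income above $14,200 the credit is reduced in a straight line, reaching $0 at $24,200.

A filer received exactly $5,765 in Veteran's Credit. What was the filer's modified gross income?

$19,200

$5,765 is 5,765/11,530 of the full $11,530, so 5,765/11,530 of the $10,000 range has been used: income = $14,200 + $10,000 × 5,765/11,530 = $19,200.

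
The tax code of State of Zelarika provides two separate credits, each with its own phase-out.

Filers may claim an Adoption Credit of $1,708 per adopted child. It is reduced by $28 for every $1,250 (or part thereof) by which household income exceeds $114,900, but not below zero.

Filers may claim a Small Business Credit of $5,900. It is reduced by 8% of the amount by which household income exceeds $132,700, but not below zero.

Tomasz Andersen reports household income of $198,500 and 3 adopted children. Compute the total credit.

$3,884

Adoption Credit: base = 3 × $1,708 = $5,124. income exceeds $114,900 by $83,600, which is 67 full-or-partial $1,250 increments; reduction = 67 × $28 = $1,876, leaving $3,248.
Small Business Credit: 8% of the $65,800 excess over $132,700 is $5,264; credit = $5,900 − $5,264 = $636.
Total: $3,248 + $636 = $3,884.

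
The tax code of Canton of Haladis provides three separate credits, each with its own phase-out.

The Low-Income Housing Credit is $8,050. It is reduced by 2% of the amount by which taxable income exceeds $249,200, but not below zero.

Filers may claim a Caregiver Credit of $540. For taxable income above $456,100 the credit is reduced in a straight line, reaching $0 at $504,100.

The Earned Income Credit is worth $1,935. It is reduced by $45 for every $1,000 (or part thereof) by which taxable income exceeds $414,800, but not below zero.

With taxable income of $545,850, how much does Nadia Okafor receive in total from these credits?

Low-Income Housing Credit: 2% of the $296,650 excess over $249,200 is $5,933; credit = $8,050 − $5,933 = $2,117.
Caregiver Credit: $545,850 is at or above $504,100, so the credit is $0.
Earned Income Credit: income exceeds $414,800 by $131,050 → 132 increments × $45 = $5,940 ≥ base, so the credit is $0.
Total: $2,117 + $0 + $0 = $2,117.

$2,117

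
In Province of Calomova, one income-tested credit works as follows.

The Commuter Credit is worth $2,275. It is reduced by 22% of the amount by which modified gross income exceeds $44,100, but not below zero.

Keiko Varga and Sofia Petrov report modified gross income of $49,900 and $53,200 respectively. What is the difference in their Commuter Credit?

$726

Keiko ($49,900): Commuter Credit: 22% of the $5,800 excess over $44,100 is $1,276; credit = $2,275 − $1,276 = $999.
Sofia ($53,200): Commuter Credit: 22% of the $9,100 excess over $44,100 is $2,002; credit = $2,275 − $2,002 = $273.
Difference: |$999 − $273| = $726.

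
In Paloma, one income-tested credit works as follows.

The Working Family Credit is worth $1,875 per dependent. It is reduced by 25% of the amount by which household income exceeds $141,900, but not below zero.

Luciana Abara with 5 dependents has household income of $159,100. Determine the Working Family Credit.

$5,075

Working Family Credit: base = 5 × $1,875 = $9,375. 25% of the $17,200 excess over $141,900 is $4,300; credit = $9,375 − $4,300 = $5,075.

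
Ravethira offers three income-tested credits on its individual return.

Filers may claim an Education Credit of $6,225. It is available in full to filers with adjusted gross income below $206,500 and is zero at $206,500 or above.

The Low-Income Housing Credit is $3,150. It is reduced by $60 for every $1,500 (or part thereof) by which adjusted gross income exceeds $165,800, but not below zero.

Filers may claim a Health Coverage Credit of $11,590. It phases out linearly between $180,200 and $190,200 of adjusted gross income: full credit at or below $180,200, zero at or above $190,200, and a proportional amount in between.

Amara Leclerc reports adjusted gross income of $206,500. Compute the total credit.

$1,470

Education Credit: $206,500 meets or exceeds the $206,500 cutoff, so the credit is $0.
Low-Income Housing Credit: income exceeds $165,800 by $40,700, which is 28 full-or-partial $1,500 increments; reduction = 28 × $60 = $1,680, leaving $1,470.
Health Coverage Credit: $206,500 is at or above $190,200, so the credit is $0.
Total: $0 + $1,470 + $0 = $1,470.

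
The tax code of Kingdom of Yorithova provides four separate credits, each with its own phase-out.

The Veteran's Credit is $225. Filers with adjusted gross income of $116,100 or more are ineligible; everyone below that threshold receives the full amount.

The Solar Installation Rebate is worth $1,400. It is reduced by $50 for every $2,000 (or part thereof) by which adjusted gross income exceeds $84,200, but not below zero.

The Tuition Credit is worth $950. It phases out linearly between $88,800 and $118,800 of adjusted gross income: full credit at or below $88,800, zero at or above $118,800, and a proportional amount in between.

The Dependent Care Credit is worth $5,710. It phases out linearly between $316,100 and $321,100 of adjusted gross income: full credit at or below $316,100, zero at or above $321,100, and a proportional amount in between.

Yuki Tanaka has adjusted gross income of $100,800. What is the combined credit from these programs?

Veteran's Credit: $100,800 is below the $116,100 cutoff, so the full $225 applies.
Solar Installation Rebate: income exceeds $84,200 by $16,600, which is 9 full-or-partial $2,000 increments; reduction = 9 × $50 = $450, leaving $950.
Tuition Credit: $100,800 is $12,000 into a $30,000 phase-out range, leaving 18,000/30,000 of the credit: $950 × 18,000/30,000 = $570.
Dependent Care Credit: $100,800 is at or below the $316,100 threshold, so the full $5,710 applies.
Total: $225 + $950 + $570 + $5,710 = $7,455.

$7,455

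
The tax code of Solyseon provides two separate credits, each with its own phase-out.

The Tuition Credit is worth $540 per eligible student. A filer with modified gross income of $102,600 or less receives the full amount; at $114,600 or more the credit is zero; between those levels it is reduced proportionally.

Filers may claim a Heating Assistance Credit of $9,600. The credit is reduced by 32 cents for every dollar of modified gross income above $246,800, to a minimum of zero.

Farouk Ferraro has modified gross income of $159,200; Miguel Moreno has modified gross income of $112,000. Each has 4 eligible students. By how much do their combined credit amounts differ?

Farouk ($159,200): Tuition Credit: base = 4 × $540 = $2,160. $159,200 is at or above $114,600, so the credit is $0. Heating Assistance Credit: $159,200 is at or below the $246,800 threshold, so the full $9,600 applies. total $0 + $9,600 = $9,600
Miguel ($112,000): Tuition Credit: base = 4 × $540 = $2,160. $112,000 is $9,400 into a $12,000 phase-out range, leaving 2,600/12,000 of the credit: $2,160 × 2,600/12,000 = $468. Heating Assistance Credit: $112,000 is at or below the $246,800 threshold, so the full $9,600 applies. total $468 + $9,600 = $10,068
Difference: |$9,600 − $10,068| = $468.

$468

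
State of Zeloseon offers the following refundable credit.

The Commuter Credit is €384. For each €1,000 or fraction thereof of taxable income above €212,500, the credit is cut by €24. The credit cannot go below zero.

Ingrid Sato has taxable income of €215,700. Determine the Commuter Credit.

Commuter Credit: income exceeds €212,500 by €3,200, which is 4 full-or-partial €1,000 increments; reduction = 4 × €24 = €96, leaving €288.

€288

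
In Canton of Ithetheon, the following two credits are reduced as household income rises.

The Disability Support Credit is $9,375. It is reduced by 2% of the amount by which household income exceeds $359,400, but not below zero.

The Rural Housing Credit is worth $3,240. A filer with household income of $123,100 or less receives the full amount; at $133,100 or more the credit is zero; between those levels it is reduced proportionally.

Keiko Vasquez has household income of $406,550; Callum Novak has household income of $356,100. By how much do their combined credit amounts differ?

Keiko ($406,550): Disability Support Credit: 2% of the $47,150 excess over $359,400 is $943; credit = $9,375 − $943 = $8,432. Rural Housing Credit: $406,550 is at or above $133,100, so the credit is $0. total $8,432 + $0 = $8,432
Callum ($356,100): Disability Support Credit: $356,100 is at or below the $359,400 threshold, so the full $9,375 applies. Rural Housing Credit: $356,100 is at or above $133,100, so the credit is $0. total $9,375 + $0 = $9,375
Difference: |$8,432 − $9,375| = $943.

$943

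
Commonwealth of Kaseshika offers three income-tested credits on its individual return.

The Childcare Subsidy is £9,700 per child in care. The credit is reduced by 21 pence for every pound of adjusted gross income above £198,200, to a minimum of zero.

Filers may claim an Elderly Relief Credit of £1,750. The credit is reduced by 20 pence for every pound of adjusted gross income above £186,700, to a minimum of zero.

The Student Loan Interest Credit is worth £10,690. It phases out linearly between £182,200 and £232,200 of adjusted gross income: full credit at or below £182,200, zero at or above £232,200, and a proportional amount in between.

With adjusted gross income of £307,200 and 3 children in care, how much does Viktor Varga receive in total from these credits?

Childcare Subsidy: base = 3 × £9,700 = £29,100. 21% of the £109,000 excess over £198,200 is £22,890; credit = £29,100 − £22,890 = £6,210.
Elderly Relief Credit: 20% of the £120,500 excess over £186,700 is £24,100 ≥ base, so the credit is £0.
Student Loan Interest Credit: £307,200 is at or above £232,200, so the credit is £0.
Total: £6,210 + £0 + £0 = £6,210.

£6,210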